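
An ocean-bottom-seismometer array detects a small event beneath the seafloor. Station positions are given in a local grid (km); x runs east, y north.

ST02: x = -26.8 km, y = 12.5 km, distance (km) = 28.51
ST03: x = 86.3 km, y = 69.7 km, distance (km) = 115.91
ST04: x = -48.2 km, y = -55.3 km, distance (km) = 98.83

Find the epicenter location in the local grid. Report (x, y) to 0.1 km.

Circle about each station: (x + 26.8)² + (y − 12.5)² = 28.51²; (x − 86.3)² + (y − 69.7)² = 115.91²; (x + 48.2)² + (y + 55.3)² = 98.83².
Subtracting pairs of circle equations eliminates x²+y² and gives linear equations (the radical axes):
226.2 x + 114.4 y = -1191.02
-42.8 x − 135.6 y = -4447.71
Solving the 2×2 system: x ≈ -26.0, y ≈ 41.0 km.

(-26.0, 41.0)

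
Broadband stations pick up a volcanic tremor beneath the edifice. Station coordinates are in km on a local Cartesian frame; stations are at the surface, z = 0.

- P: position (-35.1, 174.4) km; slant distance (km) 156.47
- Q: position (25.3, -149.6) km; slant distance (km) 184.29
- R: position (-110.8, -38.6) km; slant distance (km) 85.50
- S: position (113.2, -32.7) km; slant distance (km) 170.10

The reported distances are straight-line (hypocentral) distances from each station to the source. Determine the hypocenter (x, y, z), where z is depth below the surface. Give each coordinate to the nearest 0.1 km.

x ≈ -48.5 km, y ≈ 18.9 km, depth ≈ 11.1 km

Each station gives a sphere (x−x_i)² + (y−y_i)² + z² = d_i² (stations at z=0).
Subtracting the P sphere from Q and R: z² cancels, leaving linear equations in x and y:
120.8 x − 648.0 y = -18107.06
-151.4 x − 426.0 y = -708.16
Solving: x ≈ -48.505, y ≈ 18.901 km (keep extra digits for the depth step; rounded: -48.5, 18.9).
Then from the P sphere: z² = 156.47² − (x + 35.1)² − (y − 174.4)² with x = -48.505, y = 18.901, so z ≈ 11.101 ≈ 11.1 km.
Check against S (with the unrounded solution): distance 170.10 ≈ 170.10 km. ✓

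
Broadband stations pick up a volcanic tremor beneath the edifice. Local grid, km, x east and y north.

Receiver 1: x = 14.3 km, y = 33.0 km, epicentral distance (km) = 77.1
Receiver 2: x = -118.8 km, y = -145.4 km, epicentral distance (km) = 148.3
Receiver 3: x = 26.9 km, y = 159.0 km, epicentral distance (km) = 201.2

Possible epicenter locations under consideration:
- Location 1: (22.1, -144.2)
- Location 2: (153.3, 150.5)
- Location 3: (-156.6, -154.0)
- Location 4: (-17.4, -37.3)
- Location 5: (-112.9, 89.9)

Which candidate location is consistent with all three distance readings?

Location 4

For each candidate, compare |candidate − station| to the reported distance:
Location 1: residuals Receiver 1 100.3, Receiver 2 7.4, Receiver 3 102.0 → max 102.0 km
Location 2: residuals Receiver 1 104.9, Receiver 2 253.7, Receiver 3 74.5 → max 253.7 km
Location 3: residuals Receiver 1 176.2, Receiver 2 109.5, Receiver 3 161.6 → max 176.2 km
Location 4: residuals Receiver 1 0.0, Receiver 2 0.1, Receiver 3 0.0 → max 0.1 km
Location 5: residuals Receiver 1 62.2, Receiver 2 87.1, Receiver 3 45.3 → max 87.1 km
Only Location 4 has all residuals ≈ 0.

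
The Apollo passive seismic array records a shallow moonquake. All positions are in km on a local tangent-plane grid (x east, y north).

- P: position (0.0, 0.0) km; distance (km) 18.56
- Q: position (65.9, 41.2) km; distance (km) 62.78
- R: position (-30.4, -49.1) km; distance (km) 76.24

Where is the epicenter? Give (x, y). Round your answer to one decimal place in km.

Circle about each station: x² + y² = 18.56²; (x − 65.9)² + (y − 41.2)² = 62.78²; (x + 30.4)² + (y + 49.1)² = 76.24².
Subtracting pairs of circle equations eliminates x²+y² and gives linear equations (the radical axes):
131.8 x + 82.4 y = 2443.40
-60.8 x − 98.2 y = -2133.09
Solving the 2×2 system: x ≈ 8.1, y ≈ 16.7 km.

(8.1, 16.7)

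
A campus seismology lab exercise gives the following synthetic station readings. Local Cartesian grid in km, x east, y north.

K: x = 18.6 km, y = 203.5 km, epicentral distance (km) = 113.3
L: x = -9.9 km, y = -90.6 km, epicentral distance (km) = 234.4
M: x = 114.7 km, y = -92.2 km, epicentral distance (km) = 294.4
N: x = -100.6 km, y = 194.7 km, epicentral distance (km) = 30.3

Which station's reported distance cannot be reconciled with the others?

N

Solve using three stations at a time. Using K, L, M (subtract circle equations pairwise → linear system) gives (x, y) ≈ (-72.0, 135.4).
Distances from that point to each station vs reported:
  K: calculated 113.3 vs reported 113.3 → residual 0.0 km
  L: calculated 234.4 vs reported 234.4 → residual 0.0 km
  M: calculated 294.4 vs reported 294.4 → residual 0.0 km
  N: calculated 65.8 vs reported 30.3 → residual 35.5 km
K, L, M are mutually consistent (residuals ≈ 0); N is off by 35.5 km.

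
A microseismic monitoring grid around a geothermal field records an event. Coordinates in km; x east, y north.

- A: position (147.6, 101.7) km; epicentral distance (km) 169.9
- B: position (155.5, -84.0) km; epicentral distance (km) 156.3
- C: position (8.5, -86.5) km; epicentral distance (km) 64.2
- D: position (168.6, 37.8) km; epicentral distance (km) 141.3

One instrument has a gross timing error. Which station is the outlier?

Solve using three stations at a time. Using A, C, D (subtract circle equations pairwise → linear system) gives (x, y) ≈ (48.1, -36.0).
Distances from that point to each station vs reported:
  A: calculated 169.9 vs reported 169.9 → residual 0.0 km
  B: calculated 117.6 vs reported 156.3 → residual 38.7 km
  C: calculated 64.2 vs reported 64.2 → residual 0.0 km
  D: calculated 141.3 vs reported 141.3 → residual 0.0 km
A, C, D are mutually consistent (residuals ≈ 0); B is off by 38.7 km.

B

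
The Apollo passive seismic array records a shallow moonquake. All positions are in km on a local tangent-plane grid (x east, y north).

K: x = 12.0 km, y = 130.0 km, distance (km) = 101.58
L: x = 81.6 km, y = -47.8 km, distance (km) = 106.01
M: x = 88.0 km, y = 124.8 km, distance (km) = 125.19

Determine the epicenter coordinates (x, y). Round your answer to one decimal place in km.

Circle about each station: (x − 12.0)² + (y − 130.0)² = 101.58²; (x − 81.6)² + (y + 47.8)² = 106.01²; (x − 88.0)² + (y − 124.8)² = 125.19².
Subtracting the K equation from the L and M equations removes the quadratic terms:
139.2 x − 355.6 y = -9020.22
152.0 x − 10.4 y = 921.00
Solving the 2×2 system: x ≈ 8.0, y ≈ 28.5 km.

x ≈ 8.0 km, y ≈ 28.5 km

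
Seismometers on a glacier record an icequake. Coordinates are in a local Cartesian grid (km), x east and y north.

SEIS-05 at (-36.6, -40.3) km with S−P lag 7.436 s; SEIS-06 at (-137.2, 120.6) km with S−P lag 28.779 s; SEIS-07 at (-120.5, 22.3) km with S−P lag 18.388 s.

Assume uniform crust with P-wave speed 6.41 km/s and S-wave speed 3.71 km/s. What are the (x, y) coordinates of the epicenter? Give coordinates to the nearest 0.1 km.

-18.0 km east, -103.1 km north

Distance from S−P lag: d = Δt · v_P v_S / (v_P − v_S) = Δt · (6.41·3.71)/(6.41−3.71) ≈ 8.8078·Δt.
So d_SEIS-05 = 65.49, d_SEIS-06 = 253.48, d_SEIS-07 = 161.96 km.
Circle about each station: (x + 36.6)² + (y + 40.3)² = 65.49²; (x + 137.2)² + (y − 120.6)² = 253.48²; (x + 120.5)² + (y − 22.3)² = 161.96².
Subtracting the SEIS-05 equation from the SEIS-06 and SEIS-07 equations removes the quadratic terms:
-201.2 x + 321.8 y = -29558.62
-167.8 x + 125.2 y = -9888.21
Solving the 2×2 system: x ≈ -18.0, y ≈ -103.1 km.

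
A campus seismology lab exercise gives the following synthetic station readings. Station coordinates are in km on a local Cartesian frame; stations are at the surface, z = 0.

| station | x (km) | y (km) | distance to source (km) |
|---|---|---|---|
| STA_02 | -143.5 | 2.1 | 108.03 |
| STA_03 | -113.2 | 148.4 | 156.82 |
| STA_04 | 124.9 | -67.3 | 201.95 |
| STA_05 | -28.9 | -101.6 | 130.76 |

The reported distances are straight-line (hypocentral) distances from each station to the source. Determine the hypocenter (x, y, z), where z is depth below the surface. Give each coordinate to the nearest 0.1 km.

Each station gives a sphere (x−x_i)² + (y−y_i)² + z² = d_i² (stations at z=0).
Subtracting the STA_02 sphere from STA_03 and STA_04: z² cancels, leaving linear equations in x and y:
60.6 x + 292.6 y = 1318.11
536.8 x − 138.8 y = -29580.68
Solving: x ≈ -51.199, y ≈ 15.109 km (keep extra digits for the depth step; rounded: -51.2, 15.1).
Then from the STA_02 sphere: z² = 108.03² − (x + 143.5)² − (y − 2.1)² with x = -51.199, y = 15.109, so z ≈ 54.606 ≈ 54.6 km.
Check against STA_05 (with the unrounded solution): distance 130.77 ≈ 130.76 km. ✓

(-51.2, 15.1, 54.6)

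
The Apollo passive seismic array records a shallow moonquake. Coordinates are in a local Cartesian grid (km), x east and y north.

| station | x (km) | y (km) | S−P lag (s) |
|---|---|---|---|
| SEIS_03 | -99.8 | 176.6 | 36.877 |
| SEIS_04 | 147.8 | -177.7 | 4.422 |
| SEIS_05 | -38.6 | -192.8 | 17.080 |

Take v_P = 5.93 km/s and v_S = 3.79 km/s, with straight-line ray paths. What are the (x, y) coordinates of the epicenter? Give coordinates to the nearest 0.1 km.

Distance from S−P lag: d = Δt · v_P v_S / (v_P − v_S) = Δt · (5.93·3.79)/(5.93−3.79) ≈ 10.5022·Δt.
So d_SEIS_03 = 387.29, d_SEIS_04 = 46.44, d_SEIS_05 = 179.38 km.
Circle about each station: (x + 99.8)² + (y − 176.6)² = 387.29²; (x − 147.8)² + (y + 177.7)² = 46.44²; (x + 38.6)² + (y + 192.8)² = 179.38².
Subtracting pairs of circle equations eliminates x²+y² and gives linear equations (the radical axes):
495.2 x − 708.6 y = 160111.40
122.4 x − 738.8 y = 115330.56
Solving the 2×2 system: x ≈ 131.0, y ≈ -134.4 km.

(131.0, -134.4)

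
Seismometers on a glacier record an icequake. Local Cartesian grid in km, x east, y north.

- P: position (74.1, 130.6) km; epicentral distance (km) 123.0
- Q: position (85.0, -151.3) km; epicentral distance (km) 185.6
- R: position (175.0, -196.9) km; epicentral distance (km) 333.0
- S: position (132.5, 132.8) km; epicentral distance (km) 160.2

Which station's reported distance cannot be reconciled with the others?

Solve using three stations at a time. Using P, Q, S (subtract circle equations pairwise → linear system) gives (x, y) ≈ (17.3, 21.5).
Distances from that point to each station vs reported:
  P: calculated 123.0 vs reported 123.0 → residual 0.0 km
  Q: calculated 185.6 vs reported 185.6 → residual 0.0 km
  R: calculated 269.4 vs reported 333.0 → residual 63.6 km
  S: calculated 160.2 vs reported 160.2 → residual 0.0 km
P, Q, S are mutually consistent (residuals ≈ 0); R is off by 63.6 km.

R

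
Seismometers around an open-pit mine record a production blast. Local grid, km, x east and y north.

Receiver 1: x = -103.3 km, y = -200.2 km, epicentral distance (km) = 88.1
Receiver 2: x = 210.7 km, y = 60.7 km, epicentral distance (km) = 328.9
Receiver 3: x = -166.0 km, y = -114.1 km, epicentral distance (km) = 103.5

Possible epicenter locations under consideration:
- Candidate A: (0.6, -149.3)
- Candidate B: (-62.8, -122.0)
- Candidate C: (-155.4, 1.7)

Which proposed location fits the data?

For each candidate, compare |candidate − station| to the reported distance:
Candidate A: residuals Receiver 1 27.6, Receiver 2 31.8, Receiver 3 66.8 → max 66.8 km
Candidate B: residuals Receiver 1 0.0, Receiver 2 0.0, Receiver 3 0.0 → max 0.0 km
Candidate C: residuals Receiver 1 120.4, Receiver 2 41.9, Receiver 3 12.8 → max 120.4 km
Only Candidate B has all residuals ≈ 0.

Candidate B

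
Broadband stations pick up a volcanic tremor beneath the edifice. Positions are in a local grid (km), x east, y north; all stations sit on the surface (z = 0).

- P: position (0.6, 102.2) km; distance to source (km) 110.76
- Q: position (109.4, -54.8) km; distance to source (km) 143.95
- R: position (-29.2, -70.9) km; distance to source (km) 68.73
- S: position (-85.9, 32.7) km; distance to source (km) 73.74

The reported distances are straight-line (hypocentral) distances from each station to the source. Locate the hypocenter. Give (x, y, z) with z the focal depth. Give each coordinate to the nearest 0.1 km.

Each station gives a sphere (x−x_i)² + (y−y_i)² + z² = d_i² (stations at z=0).
Subtracting the P sphere from Q and R: z² cancels, leaving linear equations in x and y:
217.6 x − 314.0 y = -3927.62
-59.6 x − 346.2 y = 2978.21
Solving: x ≈ -24.402, y ≈ -4.402 km (keep extra digits for the depth step; rounded: -24.4, -4.4).
Then from the P sphere: z² = 110.76² − (x − 0.6)² − (y − 102.2)² with x = -24.402, y = -4.402, so z ≈ 16.694 ≈ 16.7 km.

(-24.4, -4.4, 16.7)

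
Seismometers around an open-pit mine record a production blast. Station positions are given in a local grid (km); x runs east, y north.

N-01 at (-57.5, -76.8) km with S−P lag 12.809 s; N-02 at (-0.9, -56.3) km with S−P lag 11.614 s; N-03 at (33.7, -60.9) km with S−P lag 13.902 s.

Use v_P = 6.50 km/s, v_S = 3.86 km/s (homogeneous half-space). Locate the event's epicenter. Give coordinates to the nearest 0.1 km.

Distance from S−P lag: d = Δt · v_P v_S / (v_P − v_S) = Δt · (6.50·3.86)/(6.50−3.86) ≈ 9.5038·Δt.
So d_N-01 = 121.73, d_N-02 = 110.38, d_N-03 = 132.12 km.
Circle about each station: (x + 57.5)² + (y + 76.8)² = 121.73²; (x + 0.9)² + (y + 56.3)² = 110.38²; (x − 33.7)² + (y + 60.9)² = 132.12².
Subtracting the N-01 equation from the N-02 and N-03 equations removes the quadratic terms:
113.2 x + 41.0 y = -3399.54
182.4 x + 31.8 y = -6997.49
Solving the 2×2 system: x ≈ -46.1, y ≈ 44.4 km.

x ≈ -46.1 km, y ≈ 44.4 km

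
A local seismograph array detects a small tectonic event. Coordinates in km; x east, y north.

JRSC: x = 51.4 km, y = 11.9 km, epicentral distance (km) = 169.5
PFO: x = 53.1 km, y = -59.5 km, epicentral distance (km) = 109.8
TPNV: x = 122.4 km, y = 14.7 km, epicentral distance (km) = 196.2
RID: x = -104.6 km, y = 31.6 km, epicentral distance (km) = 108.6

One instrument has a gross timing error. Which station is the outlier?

JRSC

Solve using three stations at a time. Using PFO, TPNV, RID (subtract circle equations pairwise → linear system) gives (x, y) ≈ (-56.5, -65.8).
Distances from that point to each station vs reported:
  JRSC: calculated 133.0 vs reported 169.5 → residual 36.5 km
  PFO: calculated 109.8 vs reported 109.8 → residual 0.0 km
  TPNV: calculated 196.2 vs reported 196.2 → residual 0.0 km
  RID: calculated 108.6 vs reported 108.6 → residual 0.0 km
PFO, TPNV, RID are mutually consistent (residuals ≈ 0); JRSC is off by 36.5 km.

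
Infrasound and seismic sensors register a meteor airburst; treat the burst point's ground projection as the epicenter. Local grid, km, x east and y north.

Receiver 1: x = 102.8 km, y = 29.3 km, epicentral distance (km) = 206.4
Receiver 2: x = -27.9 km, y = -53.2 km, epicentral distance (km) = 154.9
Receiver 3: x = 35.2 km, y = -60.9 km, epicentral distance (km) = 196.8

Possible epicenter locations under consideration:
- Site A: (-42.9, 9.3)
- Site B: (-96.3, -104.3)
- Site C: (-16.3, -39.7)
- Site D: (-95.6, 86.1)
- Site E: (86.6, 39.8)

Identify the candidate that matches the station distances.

For each candidate, compare |candidate − station| to the reported distance:
Site A: residuals Receiver 1 59.3, Receiver 2 90.6, Receiver 3 91.8 → max 91.8 km
Site B: residuals Receiver 1 33.4, Receiver 2 69.5, Receiver 3 58.3 → max 69.5 km
Site C: residuals Receiver 1 68.8, Receiver 2 137.1, Receiver 3 141.1 → max 141.1 km
Site D: residuals Receiver 1 0.0, Receiver 2 0.0, Receiver 3 0.0 → max 0.0 km
Site E: residuals Receiver 1 187.1, Receiver 2 7.4, Receiver 3 83.7 → max 187.1 km
Only Site D has all residuals ≈ 0.

Site D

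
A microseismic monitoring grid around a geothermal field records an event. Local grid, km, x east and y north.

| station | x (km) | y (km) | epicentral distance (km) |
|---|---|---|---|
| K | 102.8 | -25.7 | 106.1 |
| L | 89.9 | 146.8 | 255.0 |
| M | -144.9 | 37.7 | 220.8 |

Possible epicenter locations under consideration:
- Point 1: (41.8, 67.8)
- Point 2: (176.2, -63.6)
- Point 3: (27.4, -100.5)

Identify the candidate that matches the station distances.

For each candidate, compare |candidate − station| to the reported distance:
Point 1: residuals K 5.5, L 162.5, M 31.7 → max 162.5 km
Point 2: residuals K 23.5, L 27.6, M 115.9 → max 115.9 km
Point 3: residuals K 0.1, L 0.1, M 0.1 → max 0.1 km
Only Point 3 has all residuals ≈ 0.

Point 3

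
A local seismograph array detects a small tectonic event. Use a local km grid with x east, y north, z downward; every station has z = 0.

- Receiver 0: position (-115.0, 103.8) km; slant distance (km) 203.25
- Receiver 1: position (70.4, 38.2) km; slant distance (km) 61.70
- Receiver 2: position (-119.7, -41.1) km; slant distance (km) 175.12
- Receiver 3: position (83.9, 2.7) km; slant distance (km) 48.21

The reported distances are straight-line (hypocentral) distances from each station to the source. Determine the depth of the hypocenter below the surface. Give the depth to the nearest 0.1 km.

31.4 km

Each station gives a sphere (x−x_i)² + (y−y_i)² + z² = d_i² (stations at z=0).
Subtracting the Receiver 0 sphere from Receiver 1 and Receiver 2: z² cancels, leaving linear equations in x and y:
370.8 x − 131.2 y = 19919.63
-9.4 x − 289.8 y = 2661.41
Solving: x ≈ 49.899, y ≈ -10.802 km (keep extra digits for the depth step; rounded: 49.9, -10.8).
Then from the Receiver 0 sphere: z² = 203.25² − (x + 115.0)² − (y − 103.8)² with x = 49.899, y = -10.802, so z ≈ 31.389 ≈ 31.4 km.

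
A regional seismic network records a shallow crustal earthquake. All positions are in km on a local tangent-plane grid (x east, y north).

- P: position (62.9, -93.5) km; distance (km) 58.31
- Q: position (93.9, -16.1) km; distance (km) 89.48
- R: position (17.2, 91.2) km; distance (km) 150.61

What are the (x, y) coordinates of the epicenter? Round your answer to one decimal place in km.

Circle about each station: (x − 62.9)² + (y + 93.5)² = 58.31²; (x − 93.9)² + (y + 16.1)² = 89.48²; (x − 17.2)² + (y − 91.2)² = 150.61².
Subtracting the P equation from the Q and R equations removes the quadratic terms:
62.0 x + 154.8 y = -8228.85
-91.4 x + 369.4 y = -23368.70
Solving the 2×2 system: x ≈ 15.6, y ≈ -59.4 km.

x ≈ 15.6 km, y ≈ -59.4 km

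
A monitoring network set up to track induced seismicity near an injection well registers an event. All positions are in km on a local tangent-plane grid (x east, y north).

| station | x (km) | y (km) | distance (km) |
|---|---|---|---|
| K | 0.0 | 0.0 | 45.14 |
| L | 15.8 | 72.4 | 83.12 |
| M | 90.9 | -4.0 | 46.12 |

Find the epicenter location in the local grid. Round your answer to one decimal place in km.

(44.8, -5.5)

Circle about each station: x² + y² = 45.14²; (x − 15.8)² + (y − 72.4)² = 83.12²; (x − 90.9)² + (y + 4.0)² = 46.12².
Subtracting the K equation from the L and M equations removes the quadratic terms:
31.6 x + 144.8 y = 620.09
181.8 x − 8.0 y = 8189.38
Solving the 2×2 system: x ≈ 44.8, y ≈ -5.5 km.
Check against K (with the unrounded x, y): √(x²+y²) = 45.14 ≈ 45.14 km. ✓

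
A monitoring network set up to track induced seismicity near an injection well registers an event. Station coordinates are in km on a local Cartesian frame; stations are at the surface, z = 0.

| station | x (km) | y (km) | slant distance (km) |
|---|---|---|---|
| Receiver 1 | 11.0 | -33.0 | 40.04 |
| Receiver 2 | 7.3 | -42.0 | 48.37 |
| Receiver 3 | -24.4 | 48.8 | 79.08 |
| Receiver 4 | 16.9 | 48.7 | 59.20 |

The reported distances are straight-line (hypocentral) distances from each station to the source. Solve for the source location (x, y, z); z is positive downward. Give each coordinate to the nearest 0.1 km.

x ≈ 29.4 km, y ≈ -4.9 km, depth ≈ 21.8 km

Each station gives a sphere (x−x_i)² + (y−y_i)² + z² = d_i² (stations at z=0).
Subtracting the Receiver 1 sphere from Receiver 2 and Receiver 3: z² cancels, leaving linear equations in x and y:
-7.4 x − 18.0 y = -129.17
-70.8 x + 163.6 y = -2883.64
Solving: x ≈ 29.391, y ≈ -4.907 km (keep extra digits for the depth step; rounded: 29.4, -4.9).
Then from the Receiver 1 sphere: z² = 40.04² − (x − 11.0)² − (y + 33.0)² with x = 29.391, y = -4.907, so z ≈ 21.812 ≈ 21.8 km.
Check against Receiver 4 (with the unrounded solution): distance 59.21 ≈ 59.20 km. ✓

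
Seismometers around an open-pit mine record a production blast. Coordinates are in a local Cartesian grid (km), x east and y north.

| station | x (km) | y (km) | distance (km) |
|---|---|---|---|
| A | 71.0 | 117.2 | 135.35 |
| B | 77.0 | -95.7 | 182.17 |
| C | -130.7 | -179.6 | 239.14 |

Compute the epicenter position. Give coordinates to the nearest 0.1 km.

(-41.8, 42.4)

Circle about each station: (x − 71.0)² + (y − 117.2)² = 135.35²; (x − 77.0)² + (y + 95.7)² = 182.17²; (x + 130.7)² + (y + 179.6)² = 239.14².
Subtracting the A equation from the B and C equations removes the quadratic terms:
12.0 x − 425.8 y = -18555.64
-403.4 x − 593.6 y = -8306.51
Solving the 2×2 system: x ≈ -41.8, y ≈ 42.4 km.
Check against A (with the unrounded x, y): √((x − 71.0)²+(y − 117.2)²) = 135.35 ≈ 135.35 km. ✓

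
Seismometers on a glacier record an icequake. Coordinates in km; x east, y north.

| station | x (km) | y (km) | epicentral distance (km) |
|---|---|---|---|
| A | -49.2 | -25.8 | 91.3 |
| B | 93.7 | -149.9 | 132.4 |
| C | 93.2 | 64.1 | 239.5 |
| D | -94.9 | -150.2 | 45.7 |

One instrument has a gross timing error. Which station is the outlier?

B

Solve using three stations at a time. Using A, C, D (subtract circle equations pairwise → linear system) gives (x, y) ≈ (-65.0, -115.7).
Distances from that point to each station vs reported:
  A: calculated 91.3 vs reported 91.3 → residual 0.0 km
  B: calculated 162.3 vs reported 132.4 → residual 29.9 km
  C: calculated 239.5 vs reported 239.5 → residual 0.0 km
  D: calculated 45.7 vs reported 45.7 → residual 0.0 km
A, C, D are mutually consistent (residuals ≈ 0); B is off by 29.9 km.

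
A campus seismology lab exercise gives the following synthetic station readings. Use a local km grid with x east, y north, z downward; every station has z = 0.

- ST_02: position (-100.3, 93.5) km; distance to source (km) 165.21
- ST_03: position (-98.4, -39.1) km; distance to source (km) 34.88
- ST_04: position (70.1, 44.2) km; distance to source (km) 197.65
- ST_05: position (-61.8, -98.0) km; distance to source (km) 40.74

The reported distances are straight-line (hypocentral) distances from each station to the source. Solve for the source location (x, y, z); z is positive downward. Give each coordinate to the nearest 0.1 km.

(-90.1, -71.0, 11.4)

Each station gives a sphere (x−x_i)² + (y−y_i)² + z² = d_i² (stations at z=0).
Subtracting the ST_02 sphere from ST_03 and ST_04: z² cancels, leaving linear equations in x and y:
3.8 x − 265.2 y = 18486.76
340.8 x − 98.6 y = -23705.87
Solving: x ≈ -90.101, y ≈ -71.000 km (keep extra digits for the depth step; rounded: -90.1, -71.0).
Then from the ST_02 sphere: z² = 165.21² − (x + 100.3)² − (y − 93.5)² with x = -90.101, y = -71.000, so z ≈ 11.405 ≈ 11.4 km.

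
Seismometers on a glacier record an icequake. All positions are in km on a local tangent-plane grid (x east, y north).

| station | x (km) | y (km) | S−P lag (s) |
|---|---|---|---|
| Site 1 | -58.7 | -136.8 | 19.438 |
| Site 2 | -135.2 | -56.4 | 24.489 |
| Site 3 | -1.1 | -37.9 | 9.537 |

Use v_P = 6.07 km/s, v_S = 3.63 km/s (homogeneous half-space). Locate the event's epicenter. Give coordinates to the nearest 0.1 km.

Distance from S−P lag: d = Δt · v_P v_S / (v_P − v_S) = Δt · (6.07·3.63)/(6.07−3.63) ≈ 9.0304·Δt.
So d_Site 1 = 175.53, d_Site 2 = 221.14, d_Site 3 = 86.12 km.
Circle about each station: (x + 58.7)² + (y + 136.8)² = 175.53²; (x + 135.2)² + (y + 56.4)² = 221.14²; (x + 1.1)² + (y + 37.9)² = 86.12².
Subtracting pairs of circle equations eliminates x²+y² and gives linear equations (the radical axes):
-153.0 x + 160.8 y = -18792.05
115.2 x + 197.8 y = 2671.82
Solving the 2×2 system: x ≈ 85.0, y ≈ -36.0 km.
Check against Site 1 (with the unrounded x, y): √((x + 58.7)²+(y + 136.8)²) = 175.53 ≈ 175.53 km. ✓

85.0 km east, -36.0 km north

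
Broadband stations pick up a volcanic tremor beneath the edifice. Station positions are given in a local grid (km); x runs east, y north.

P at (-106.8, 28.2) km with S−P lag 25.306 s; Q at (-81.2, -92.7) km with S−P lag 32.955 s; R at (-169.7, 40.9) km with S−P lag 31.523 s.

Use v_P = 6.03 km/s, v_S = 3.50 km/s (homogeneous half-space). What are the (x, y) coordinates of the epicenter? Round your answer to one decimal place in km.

x ≈ 76.9 km, y ≈ 132.2 km

Distance from S−P lag: d = Δt · v_P v_S / (v_P − v_S) = Δt · (6.03·3.50)/(6.03−3.50) ≈ 8.3419·Δt.
So d_P = 211.10, d_Q = 274.91, d_R = 262.96 km.
Circle about each station: (x + 106.8)² + (y − 28.2)² = 211.10²; (x + 81.2)² + (y + 92.7)² = 274.91²; (x + 169.7)² + (y − 40.9)² = 262.96².
Subtracting the P equation from the Q and R equations removes the quadratic terms:
51.2 x − 241.8 y = -28027.05
-125.8 x + 25.4 y = -6315.33
Solving the 2×2 system: x ≈ 76.9, y ≈ 132.2 km.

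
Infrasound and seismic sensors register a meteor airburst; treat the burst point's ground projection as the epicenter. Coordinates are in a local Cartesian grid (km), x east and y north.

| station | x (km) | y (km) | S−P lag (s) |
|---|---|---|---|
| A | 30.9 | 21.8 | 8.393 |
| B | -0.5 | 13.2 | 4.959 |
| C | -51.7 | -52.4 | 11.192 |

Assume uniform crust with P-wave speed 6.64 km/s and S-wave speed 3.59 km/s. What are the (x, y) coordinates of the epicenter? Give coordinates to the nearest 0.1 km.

Distance from S−P lag: d = Δt · v_P v_S / (v_P − v_S) = Δt · (6.64·3.59)/(6.64−3.59) ≈ 7.8156·Δt.
So d_A = 65.60, d_B = 38.76, d_C = 87.47 km.
Circle about each station: (x − 30.9)² + (y − 21.8)² = 65.60²; (x + 0.5)² + (y − 13.2)² = 38.76²; (x + 51.7)² + (y + 52.4)² = 87.47².
Subtracting pairs of circle equations eliminates x²+y² and gives linear equations (the radical axes):
-62.8 x − 17.2 y = 1545.46
-165.2 x − 148.4 y = 640.96
Solving the 2×2 system: x ≈ -33.7, y ≈ 33.2 km.
Check against A (with the unrounded x, y): √((x − 30.9)²+(y − 21.8)²) = 65.60 ≈ 65.60 km. ✓

x ≈ -33.7 km, y ≈ 33.2 km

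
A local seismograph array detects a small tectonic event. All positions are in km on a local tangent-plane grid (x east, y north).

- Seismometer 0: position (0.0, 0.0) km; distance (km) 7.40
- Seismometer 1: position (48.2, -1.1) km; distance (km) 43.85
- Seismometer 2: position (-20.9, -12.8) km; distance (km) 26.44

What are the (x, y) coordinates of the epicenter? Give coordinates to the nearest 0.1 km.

x ≈ 4.6 km, y ≈ -5.8 km

Circle about each station: x² + y² = 7.40²; (x − 48.2)² + (y + 1.1)² = 43.85²; (x + 20.9)² + (y + 12.8)² = 26.44².
Subtracting the Seismometer 0 equation from the Seismometer 1 and Seismometer 2 equations removes the quadratic terms:
96.4 x − 2.2 y = 456.39
-41.8 x − 25.6 y = -43.66
Solving the 2×2 system: x ≈ 4.6, y ≈ -5.8 km.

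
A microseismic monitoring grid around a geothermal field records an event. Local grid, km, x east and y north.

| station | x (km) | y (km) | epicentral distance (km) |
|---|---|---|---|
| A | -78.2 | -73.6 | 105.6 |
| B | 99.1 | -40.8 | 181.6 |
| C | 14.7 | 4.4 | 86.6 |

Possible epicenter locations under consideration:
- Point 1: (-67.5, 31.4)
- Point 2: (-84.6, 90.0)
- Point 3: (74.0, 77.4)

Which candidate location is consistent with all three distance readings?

For each candidate, compare |candidate − station| to the reported distance:
Point 1: residuals A 0.1, B 0.0, C 0.1 → max 0.1 km
Point 2: residuals A 58.1, B 43.9, C 44.5 → max 58.1 km
Point 3: residuals A 108.8, B 60.8, C 7.5 → max 108.8 km
Only Point 1 has all residuals ≈ 0.

Point 1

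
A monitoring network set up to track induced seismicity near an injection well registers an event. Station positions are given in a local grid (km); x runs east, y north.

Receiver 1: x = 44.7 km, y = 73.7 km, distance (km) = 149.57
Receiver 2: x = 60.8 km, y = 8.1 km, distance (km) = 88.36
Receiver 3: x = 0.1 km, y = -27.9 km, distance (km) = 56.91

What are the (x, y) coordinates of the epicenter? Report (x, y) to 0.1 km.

31.6 km east, -75.3 km north

Circle about each station: (x − 44.7)² + (y − 73.7)² = 149.57²; (x − 60.8)² + (y − 8.1)² = 88.36²; (x − 0.1)² + (y + 27.9)² = 56.91².
Subtracting the Receiver 1 equation from the Receiver 2 and Receiver 3 equations removes the quadratic terms:
32.2 x − 131.2 y = 10896.17
-89.2 x − 203.2 y = 12481.08
Solving the 2×2 system: x ≈ 31.6, y ≈ -75.3 km.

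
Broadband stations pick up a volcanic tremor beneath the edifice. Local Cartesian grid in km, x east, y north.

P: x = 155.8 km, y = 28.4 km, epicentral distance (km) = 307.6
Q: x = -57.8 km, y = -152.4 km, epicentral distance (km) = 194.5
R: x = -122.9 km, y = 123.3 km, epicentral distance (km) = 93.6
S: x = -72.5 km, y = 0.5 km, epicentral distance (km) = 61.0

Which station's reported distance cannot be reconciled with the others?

Solve using three stations at a time. Using Q, R, S (subtract circle equations pairwise → linear system) gives (x, y) ≈ (-126.1, 29.7).
Distances from that point to each station vs reported:
  P: calculated 281.9 vs reported 307.6 → residual 25.7 km
  Q: calculated 194.5 vs reported 194.5 → residual 0.0 km
  R: calculated 93.6 vs reported 93.6 → residual 0.0 km
  S: calculated 61.0 vs reported 61.0 → residual 0.0 km
Q, R, S are mutually consistent (residuals ≈ 0); P is off by 25.7 km.

P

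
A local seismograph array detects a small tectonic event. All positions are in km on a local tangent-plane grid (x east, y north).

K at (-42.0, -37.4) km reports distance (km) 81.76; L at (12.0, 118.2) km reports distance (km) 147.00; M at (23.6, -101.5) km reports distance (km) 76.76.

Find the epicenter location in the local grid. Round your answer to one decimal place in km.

Circle about each station: (x + 42.0)² + (y + 37.4)² = 81.76²; (x − 12.0)² + (y − 118.2)² = 147.00²; (x − 23.6)² + (y + 101.5)² = 76.76².
Subtracting the K equation from the L and M equations removes the quadratic terms:
108.0 x + 311.2 y = -3971.82
131.2 x − 128.2 y = 8489.05
Solving the 2×2 system: x ≈ 39.0, y ≈ -26.3 km.

x ≈ 39.0 km, y ≈ -26.3 km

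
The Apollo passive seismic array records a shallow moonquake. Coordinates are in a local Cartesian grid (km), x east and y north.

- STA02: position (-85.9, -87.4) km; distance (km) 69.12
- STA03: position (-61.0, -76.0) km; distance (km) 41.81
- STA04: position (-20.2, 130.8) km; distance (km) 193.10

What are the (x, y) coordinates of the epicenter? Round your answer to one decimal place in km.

Circle about each station: (x + 85.9)² + (y + 87.4)² = 69.12²; (x + 61.0)² + (y + 76.0)² = 41.81²; (x + 20.2)² + (y − 130.8)² = 193.10².
Subtracting the STA02 equation from the STA03 and STA04 equations removes the quadratic terms:
49.8 x + 22.8 y = -2491.07
131.4 x + 436.4 y = -30010.93
Solving the 2×2 system: x ≈ -21.5, y ≈ -62.3 km.
Check against STA02 (with the unrounded x, y): √((x + 85.9)²+(y + 87.4)²) = 69.12 ≈ 69.12 km. ✓

-21.5 km east, -62.3 km north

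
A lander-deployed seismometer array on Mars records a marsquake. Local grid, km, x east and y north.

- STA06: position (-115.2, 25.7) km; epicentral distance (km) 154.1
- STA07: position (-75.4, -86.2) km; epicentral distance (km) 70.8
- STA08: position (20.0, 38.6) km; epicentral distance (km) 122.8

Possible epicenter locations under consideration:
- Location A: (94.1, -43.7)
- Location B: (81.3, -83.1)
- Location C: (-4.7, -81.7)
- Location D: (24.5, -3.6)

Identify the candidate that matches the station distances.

Location C

For each candidate, compare |candidate − station| to the reported distance:
Location A: residuals STA06 66.4, STA07 103.9, STA08 12.1 → max 103.9 km
Location B: residuals STA06 70.5, STA07 85.9, STA08 13.5 → max 85.9 km
Location C: residuals STA06 0.0, STA07 0.0, STA08 0.0 → max 0.0 km
Location D: residuals STA06 11.4, STA07 58.8, STA08 80.4 → max 80.4 km
Only Location C has all residuals ≈ 0.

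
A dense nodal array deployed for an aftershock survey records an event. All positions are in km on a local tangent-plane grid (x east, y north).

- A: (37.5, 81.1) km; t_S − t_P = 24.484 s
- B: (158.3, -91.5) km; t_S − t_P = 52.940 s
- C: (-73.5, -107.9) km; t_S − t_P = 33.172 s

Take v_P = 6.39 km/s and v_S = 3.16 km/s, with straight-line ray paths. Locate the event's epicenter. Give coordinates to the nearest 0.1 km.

Distance from S−P lag: d = Δt · v_P v_S / (v_P − v_S) = Δt · (6.39·3.16)/(6.39−3.16) ≈ 6.2515·Δt.
So d_A = 153.06, d_B = 330.96, d_C = 207.38 km.
Circle about each station: (x − 37.5)² + (y − 81.1)² = 153.06²; (x − 158.3)² + (y + 91.5)² = 330.96²; (x + 73.5)² + (y + 107.9)² = 207.38².
Subtracting pairs of circle equations eliminates x²+y² and gives linear equations (the radical axes):
241.6 x − 345.2 y = -60659.48
-222.0 x − 378.0 y = -10517.90
Solving the 2×2 system: x ≈ -114.9, y ≈ 95.3 km.

(-114.9, 95.3)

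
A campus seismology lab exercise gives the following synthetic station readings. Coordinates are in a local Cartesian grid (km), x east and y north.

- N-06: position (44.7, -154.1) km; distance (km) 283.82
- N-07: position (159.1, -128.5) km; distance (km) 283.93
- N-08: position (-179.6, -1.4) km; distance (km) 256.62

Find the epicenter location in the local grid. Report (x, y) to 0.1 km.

Circle about each station: (x − 44.7)² + (y + 154.1)² = 283.82²; (x − 159.1)² + (y + 128.5)² = 283.93²; (x + 179.6)² + (y + 1.4)² = 256.62².
Subtracting pairs of circle equations eliminates x²+y² and gives linear equations (the radical axes):
228.8 x + 51.2 y = 16017.71
-448.6 x + 305.4 y = 21213.19
Solving the 2×2 system: x ≈ 41.0, y ≈ 129.7 km.

41.0 km east, 129.7 km north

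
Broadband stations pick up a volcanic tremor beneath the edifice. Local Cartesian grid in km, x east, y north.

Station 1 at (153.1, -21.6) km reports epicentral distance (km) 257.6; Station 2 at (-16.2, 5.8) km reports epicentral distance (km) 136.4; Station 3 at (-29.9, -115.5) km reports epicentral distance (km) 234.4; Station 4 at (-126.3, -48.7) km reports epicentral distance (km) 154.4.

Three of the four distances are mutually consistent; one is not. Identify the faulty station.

Station 1

Solve using three stations at a time. Using Station 2, Station 3, Station 4 (subtract circle equations pairwise → linear system) gives (x, y) ≈ (-109.9, 104.8).
Distances from that point to each station vs reported:
  Station 1: calculated 291.8 vs reported 257.6 → residual 34.2 km
  Station 2: calculated 136.3 vs reported 136.4 → residual 0.1 km
  Station 3: calculated 234.3 vs reported 234.4 → residual 0.1 km
  Station 4: calculated 154.3 vs reported 154.4 → residual 0.1 km
Station 2, Station 3, Station 4 are mutually consistent (residuals ≈ 0); Station 1 is off by 34.2 km.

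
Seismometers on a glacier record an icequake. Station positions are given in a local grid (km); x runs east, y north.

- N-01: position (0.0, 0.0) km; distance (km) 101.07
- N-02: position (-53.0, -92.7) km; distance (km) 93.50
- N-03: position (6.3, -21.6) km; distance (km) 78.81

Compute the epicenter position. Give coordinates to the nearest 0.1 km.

(40.5, -92.6)

Circle about each station: x² + y² = 101.07²; (x + 53.0)² + (y + 92.7)² = 93.50²; (x − 6.3)² + (y + 21.6)² = 78.81².
Subtracting the N-01 equation from the N-02 and N-03 equations removes the quadratic terms:
-106.0 x − 185.4 y = 12875.18
12.6 x − 43.2 y = 4510.38
Solving the 2×2 system: x ≈ 40.5, y ≈ -92.6 km.
Check against N-01 (with the unrounded x, y): √(x²+y²) = 101.06 ≈ 101.07 km. ✓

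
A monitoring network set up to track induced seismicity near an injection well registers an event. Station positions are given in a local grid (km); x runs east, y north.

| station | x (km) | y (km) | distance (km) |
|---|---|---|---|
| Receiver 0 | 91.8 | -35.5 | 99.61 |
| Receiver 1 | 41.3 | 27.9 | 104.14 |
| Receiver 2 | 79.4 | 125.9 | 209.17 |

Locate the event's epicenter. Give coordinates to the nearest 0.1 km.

(-2.9, -66.4)

Circle about each station: (x − 91.8)² + (y + 35.5)² = 99.61²; (x − 41.3)² + (y − 27.9)² = 104.14²; (x − 79.4)² + (y − 125.9)² = 209.17².
Subtracting the Receiver 0 equation from the Receiver 1 and Receiver 2 equations removes the quadratic terms:
-101.0 x + 126.8 y = -8126.38
-24.8 x + 322.8 y = -21362.26
Solving the 2×2 system: x ≈ -2.9, y ≈ -66.4 km.
Check against Receiver 0 (with the unrounded x, y): √((x − 91.8)²+(y + 35.5)²) = 99.62 ≈ 99.61 km. ✓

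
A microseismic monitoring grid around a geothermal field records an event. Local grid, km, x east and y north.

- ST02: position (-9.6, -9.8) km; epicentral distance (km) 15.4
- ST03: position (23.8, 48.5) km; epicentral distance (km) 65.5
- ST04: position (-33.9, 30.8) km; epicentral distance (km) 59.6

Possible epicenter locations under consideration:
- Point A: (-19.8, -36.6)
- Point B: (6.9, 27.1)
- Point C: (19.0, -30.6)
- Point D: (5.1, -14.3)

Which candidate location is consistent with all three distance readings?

Point D

For each candidate, compare |candidate − station| to the reported distance:
Point A: residuals ST02 13.3, ST03 30.1, ST04 9.3 → max 30.1 km
Point B: residuals ST02 25.0, ST03 38.2, ST04 18.6 → max 38.2 km
Point C: residuals ST02 20.0, ST03 13.7, ST04 21.4 → max 21.4 km
Point D: residuals ST02 0.0, ST03 0.0, ST04 0.0 → max 0.0 km
Only Point D has all residuals ≈ 0.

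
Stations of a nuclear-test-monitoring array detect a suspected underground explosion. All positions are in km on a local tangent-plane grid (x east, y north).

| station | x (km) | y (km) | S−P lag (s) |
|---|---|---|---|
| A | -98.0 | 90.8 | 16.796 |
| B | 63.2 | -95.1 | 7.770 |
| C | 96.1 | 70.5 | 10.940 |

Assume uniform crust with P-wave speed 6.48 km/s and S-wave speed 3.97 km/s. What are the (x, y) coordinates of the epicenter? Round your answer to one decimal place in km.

Distance from S−P lag: d = Δt · v_P v_S / (v_P − v_S) = Δt · (6.48·3.97)/(6.48−3.97) ≈ 10.2492·Δt.
So d_A = 172.15, d_B = 79.64, d_C = 112.13 km.
Circle about each station: (x + 98.0)² + (y − 90.8)² = 172.15²; (x − 63.2)² + (y + 95.1)² = 79.64²; (x − 96.1)² + (y − 70.5)² = 112.13².
Subtracting pairs of circle equations eliminates x²+y² and gives linear equations (the radical axes):
322.4 x − 371.8 y = 18482.70
388.2 x − 40.6 y = 13419.31
Solving the 2×2 system: x ≈ 32.3, y ≈ -21.7 km.
Check against A (with the unrounded x, y): √((x + 98.0)²+(y − 90.8)²) = 172.15 ≈ 172.15 km. ✓

x ≈ 32.3 km, y ≈ -21.7 km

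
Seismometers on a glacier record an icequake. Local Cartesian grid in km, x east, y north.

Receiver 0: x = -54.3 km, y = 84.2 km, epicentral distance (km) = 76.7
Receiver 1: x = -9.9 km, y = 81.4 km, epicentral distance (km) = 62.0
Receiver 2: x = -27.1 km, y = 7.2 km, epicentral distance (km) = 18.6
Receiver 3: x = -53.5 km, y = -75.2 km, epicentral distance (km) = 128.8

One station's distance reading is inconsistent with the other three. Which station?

Receiver 3

Solve using three stations at a time. Using Receiver 0, Receiver 1, Receiver 2 (subtract circle equations pairwise → linear system) gives (x, y) ≈ (-13.1, 19.5).
Distances from that point to each station vs reported:
  Receiver 0: calculated 76.7 vs reported 76.7 → residual 0.0 km
  Receiver 1: calculated 62.0 vs reported 62.0 → residual 0.0 km
  Receiver 2: calculated 18.6 vs reported 18.6 → residual 0.0 km
  Receiver 3: calculated 102.9 vs reported 128.8 → residual 25.9 km
Receiver 0, Receiver 1, Receiver 2 are mutually consistent (residuals ≈ 0); Receiver 3 is off by 25.9 km.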